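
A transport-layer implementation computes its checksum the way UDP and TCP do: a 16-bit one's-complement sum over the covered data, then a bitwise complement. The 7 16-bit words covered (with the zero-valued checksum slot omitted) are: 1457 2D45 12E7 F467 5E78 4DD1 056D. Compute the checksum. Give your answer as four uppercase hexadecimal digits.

055E

One's-complement addition (fold any carry out of bit 15 back into bit 0):
  0x1457 + 0x2D45 = 0x0419C
  0x419C + 0x12E7 = 0x05483
  0x5483 + 0xF467 = 0x148EA → wrap carry → 0x48EB
  0x48EB + 0x5E78 = 0x0A763
  0xA763 + 0x4DD1 = 0x0F534
  0xF534 + 0x056D = 0x0FAA1
One's-complement sum = 0xFAA1.
Checksum = ~0xFAA1 & 0xFFFF = 0x055E.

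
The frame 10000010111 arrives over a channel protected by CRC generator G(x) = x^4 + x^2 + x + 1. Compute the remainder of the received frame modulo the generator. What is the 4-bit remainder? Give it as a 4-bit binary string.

1000

Modulo-2 division of 10000010111 by 10111:
  pos 0: 10000 XOR 10111 = 00111
  pos 2: 11101 XOR 10111 = 01010
  pos 3: 10100 XOR 10111 = 00011
  pos 6: 11111 XOR 10111 = 01000
Remainder = 1000 (nonzero — an error is detected).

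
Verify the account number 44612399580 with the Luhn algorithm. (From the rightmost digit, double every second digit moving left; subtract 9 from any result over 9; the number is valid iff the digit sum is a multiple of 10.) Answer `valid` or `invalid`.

From the right, keep odd positions and double even positions (subtract 9 from any doubled value over 9):
  doubled (positions 2,4,...): 7 9 6 2 8 → sum 32
  kept (positions 1,3,...): 0 5 9 2 6 4 → sum 26
Total = 58.
58 mod 10 = 8, so the number is invalid.

invalid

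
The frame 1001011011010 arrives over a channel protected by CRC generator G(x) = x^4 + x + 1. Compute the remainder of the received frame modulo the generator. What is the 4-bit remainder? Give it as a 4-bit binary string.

1011

Modulo-2 division of 1001011011010 by 10011:
  pos 0: 10010 XOR 10011 = 00001
  pos 4: 11101 XOR 10011 = 01110
  pos 5: 11101 XOR 10011 = 01110
  pos 6: 11100 XOR 10011 = 01111
  pos 7: 11111 XOR 10011 = 01100
  pos 8: 11000 XOR 10011 = 01011
Remainder = 1011 (nonzero — an error is detected).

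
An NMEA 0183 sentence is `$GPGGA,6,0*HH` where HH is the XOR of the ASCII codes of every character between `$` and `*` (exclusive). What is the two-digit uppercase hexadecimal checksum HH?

50

XOR the ASCII codes of the payload characters:
  'G' = 0x47 → acc = 0x47
  'P' = 0x50 → acc = 0x17
  'G' = 0x47 → acc = 0x50
  'G' = 0x47 → acc = 0x17
  'A' = 0x41 → acc = 0x56
  ',' = 0x2C → acc = 0x7A
  '6' = 0x36 → acc = 0x4C
  ',' = 0x2C → acc = 0x60
  '0' = 0x30 → acc = 0x50
Checksum = 0x50.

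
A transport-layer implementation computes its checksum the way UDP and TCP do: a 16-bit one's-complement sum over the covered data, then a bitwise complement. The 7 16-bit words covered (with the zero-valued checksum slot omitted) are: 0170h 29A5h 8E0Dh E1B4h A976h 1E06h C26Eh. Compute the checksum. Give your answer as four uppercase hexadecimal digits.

One's-complement addition (fold any carry out of bit 15 back into bit 0):
  0x0170 + 0x29A5 = 0x02B15
  0x2B15 + 0x8E0D = 0x0B922
  0xB922 + 0xE1B4 = 0x19AD6 → wrap carry → 0x9AD7
  0x9AD7 + 0xA976 = 0x1444D → wrap carry → 0x444E
  0x444E + 0x1E06 = 0x06254
  0x6254 + 0xC26E = 0x124C2 → wrap carry → 0x24C3
One's-complement sum = 0x24C3.
Checksum = ~0x24C3 & 0xFFFF = 0xDB3C.

DB3C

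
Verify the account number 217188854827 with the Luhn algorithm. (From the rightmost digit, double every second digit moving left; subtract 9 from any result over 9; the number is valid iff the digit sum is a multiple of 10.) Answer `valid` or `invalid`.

invalid

From the right, keep odd positions and double even positions (subtract 9 from any doubled value over 9):
  doubled (positions 2,4,...): 4 8 7 7 5 4 → sum 35
  kept (positions 1,3,...): 7 8 5 8 1 1 → sum 30
Total = 65.
65 mod 10 = 5, so the number is invalid.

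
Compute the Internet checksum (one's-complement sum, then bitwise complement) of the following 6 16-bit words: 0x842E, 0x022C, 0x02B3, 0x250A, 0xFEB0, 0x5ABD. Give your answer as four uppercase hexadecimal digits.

One's-complement addition (fold any carry out of bit 15 back into bit 0):
  0x842E + 0x022C = 0x0865A
  0x865A + 0x02B3 = 0x0890D
  0x890D + 0x250A = 0x0AE17
  0xAE17 + 0xFEB0 = 0x1ACC7 → wrap carry → 0xACC8
  0xACC8 + 0x5ABD = 0x10785 → wrap carry → 0x0786
One's-complement sum = 0x0786.
Checksum = ~0x0786 & 0xFFFF = 0xF879.

F879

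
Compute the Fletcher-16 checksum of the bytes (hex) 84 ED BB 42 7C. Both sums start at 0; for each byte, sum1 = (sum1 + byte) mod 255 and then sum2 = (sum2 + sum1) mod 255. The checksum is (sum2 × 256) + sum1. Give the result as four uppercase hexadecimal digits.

Running sums (mod 255):
  after byte 0 (84): sum1=132, sum2=132
  after byte 1 (ED): sum1=114, sum2=246
  after byte 2 (BB): sum1=46, sum2=37
  after byte 3 (42): sum1=112, sum2=149
  after byte 4 (7C): sum1=236, sum2=130
Checksum = sum2·256 + sum1 = 130·256 + 236 = 33516 = 0x82EC.

82EC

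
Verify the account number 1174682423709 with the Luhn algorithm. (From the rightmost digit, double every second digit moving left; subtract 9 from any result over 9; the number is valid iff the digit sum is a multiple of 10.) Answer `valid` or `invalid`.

invalid

From the right, keep odd positions and double even positions (subtract 9 from any doubled value over 9):
  doubled (positions 2,4,...): 0 6 8 7 8 2 → sum 31
  kept (positions 1,3,...): 9 7 2 2 6 7 1 → sum 34
Total = 65.
65 mod 10 = 5, so the number is invalid.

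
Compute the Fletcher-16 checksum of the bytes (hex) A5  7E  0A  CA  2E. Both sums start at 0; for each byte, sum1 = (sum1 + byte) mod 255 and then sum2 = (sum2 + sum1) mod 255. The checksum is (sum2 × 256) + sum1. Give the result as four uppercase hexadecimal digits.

Running sums (mod 255):
  after byte 0 (A5): sum1=165, sum2=165
  after byte 1 (7E): sum1=36, sum2=201
  after byte 2 (0A): sum1=46, sum2=247
  after byte 3 (CA): sum1=248, sum2=240
  after byte 4 (2E): sum1=39, sum2=24
Checksum = sum2·256 + sum1 = 24·256 + 39 = 6183 = 0x1827.

1827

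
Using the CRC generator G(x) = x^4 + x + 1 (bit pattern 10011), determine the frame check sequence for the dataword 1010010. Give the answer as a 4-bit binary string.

Append 4 zeros: 10100100000. Divide by 10011 (XOR where the leading bit is 1):
  pos 0: 10100 XOR 10011 = 00111
  pos 2: 11110 XOR 10011 = 01101
  pos 3: 11010 XOR 10011 = 01001
  pos 4: 10010 XOR 10011 = 00001
Remainder (last 4 bits) = 0100. This is the CRC / FCS.

0100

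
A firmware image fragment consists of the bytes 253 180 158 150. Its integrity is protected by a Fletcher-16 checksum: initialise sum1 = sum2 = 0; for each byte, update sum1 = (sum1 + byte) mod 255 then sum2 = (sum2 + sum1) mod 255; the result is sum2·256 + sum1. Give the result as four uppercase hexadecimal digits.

Running sums (mod 255):
  after byte 0 (253): sum1=253, sum2=253
  after byte 1 (180): sum1=178, sum2=176
  after byte 2 (158): sum1=81, sum2=2
  after byte 3 (150): sum1=231, sum2=233
Checksum = sum2·256 + sum1 = 233·256 + 231 = 59879 = 0xE9E7.

E9E7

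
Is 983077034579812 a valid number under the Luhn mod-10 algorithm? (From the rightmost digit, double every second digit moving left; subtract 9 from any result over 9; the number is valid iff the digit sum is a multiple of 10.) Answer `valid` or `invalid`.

From the right, keep odd positions and double even positions (subtract 9 from any doubled value over 9):
  doubled (positions 2,4,...): 2 9 1 6 5 0 7 → sum 30
  kept (positions 1,3,...): 2 8 7 4 0 7 3 9 → sum 40
Total = 70.
70 mod 10 = 0, so the number is valid.

valid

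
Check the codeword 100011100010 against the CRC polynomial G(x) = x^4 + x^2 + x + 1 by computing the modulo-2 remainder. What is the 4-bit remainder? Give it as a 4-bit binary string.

0001

Modulo-2 division of 100011100010 by 10111:
  pos 0: 10001 XOR 10111 = 00110
  pos 2: 11011 XOR 10111 = 01100
  pos 3: 11000 XOR 10111 = 01111
  pos 4: 11110 XOR 10111 = 01001
  pos 5: 10010 XOR 10111 = 00101
  pos 7: 10110 XOR 10111 = 00001
Remainder = 0001 (nonzero — an error is detected).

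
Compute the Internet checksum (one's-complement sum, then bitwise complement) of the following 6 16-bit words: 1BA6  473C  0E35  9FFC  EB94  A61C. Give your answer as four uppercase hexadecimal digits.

One's-complement addition (fold any carry out of bit 15 back into bit 0):
  0x1BA6 + 0x473C = 0x062E2
  0x62E2 + 0x0E35 = 0x07117
  0x7117 + 0x9FFC = 0x11113 → wrap carry → 0x1114
  0x1114 + 0xEB94 = 0x0FCA8
  0xFCA8 + 0xA61C = 0x1A2C4 → wrap carry → 0xA2C5
One's-complement sum = 0xA2C5.
Checksum = ~0xA2C5 & 0xFFFF = 0x5D3A.

5D3A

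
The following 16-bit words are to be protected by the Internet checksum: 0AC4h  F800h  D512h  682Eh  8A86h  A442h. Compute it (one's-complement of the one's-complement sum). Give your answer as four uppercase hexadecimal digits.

9130

One's-complement addition (fold any carry out of bit 15 back into bit 0):
  0x0AC4 + 0xF800 = 0x102C4 → wrap carry → 0x02C5
  0x02C5 + 0xD512 = 0x0D7D7
  0xD7D7 + 0x682E = 0x14005 → wrap carry → 0x4006
  0x4006 + 0x8A86 = 0x0CA8C
  0xCA8C + 0xA442 = 0x16ECE → wrap carry → 0x6ECF
One's-complement sum = 0x6ECF.
Checksum = ~0x6ECF & 0xFFFF = 0x9130.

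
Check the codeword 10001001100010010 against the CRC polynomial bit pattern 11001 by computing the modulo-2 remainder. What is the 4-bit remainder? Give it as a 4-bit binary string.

Modulo-2 division of 10001001100010010 by 11001:
  pos 0: 10001 XOR 11001 = 01000
  pos 1: 10000 XOR 11001 = 01001
  pos 2: 10010 XOR 11001 = 01011
  pos 3: 10111 XOR 11001 = 01110
  pos 4: 11101 XOR 11001 = 00100
  pos 6: 10000 XOR 11001 = 01001
  pos 7: 10010 XOR 11001 = 01011
  pos 8: 10111 XOR 11001 = 01110
  pos 9: 11100 XOR 11001 = 00101
  pos 11: 10101 XOR 11001 = 01100
  pos 12: 11000 XOR 11001 = 00001
Remainder = 0001 (nonzero — an error is detected).

0001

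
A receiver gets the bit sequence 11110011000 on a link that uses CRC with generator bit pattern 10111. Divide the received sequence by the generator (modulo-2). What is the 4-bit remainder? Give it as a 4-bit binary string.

0000

Modulo-2 division of 11110011000 by 10111:
  pos 0: 11110 XOR 10111 = 01001
  pos 1: 10010 XOR 10111 = 00101
  pos 3: 10111 XOR 10111 = 00000
Remainder = 0000 (zero — the frame passes the CRC check).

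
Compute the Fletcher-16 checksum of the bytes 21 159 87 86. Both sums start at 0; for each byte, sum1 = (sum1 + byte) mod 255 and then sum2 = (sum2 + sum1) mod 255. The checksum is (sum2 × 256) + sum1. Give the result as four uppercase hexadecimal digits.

3862

Running sums (mod 255):
  after byte 0 (21): sum1=21, sum2=21
  after byte 1 (159): sum1=180, sum2=201
  after byte 2 (87): sum1=12, sum2=213
  after byte 3 (86): sum1=98, sum2=56
Checksum = sum2·256 + sum1 = 56·256 + 98 = 14434 = 0x3862.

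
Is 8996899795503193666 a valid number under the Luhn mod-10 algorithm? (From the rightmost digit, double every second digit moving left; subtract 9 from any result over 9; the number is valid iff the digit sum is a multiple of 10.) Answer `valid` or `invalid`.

From the right, keep odd positions and double even positions (subtract 9 from any doubled value over 9):
  doubled (positions 2,4,...): 3 6 2 0 1 5 9 3 9 → sum 38
  kept (positions 1,3,...): 6 6 9 3 5 9 9 8 9 8 → sum 72
Total = 110.
110 mod 10 = 0, so the number is valid.

valid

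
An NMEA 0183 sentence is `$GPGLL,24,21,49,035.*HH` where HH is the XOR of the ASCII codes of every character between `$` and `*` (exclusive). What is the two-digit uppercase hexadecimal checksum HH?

40

XOR the ASCII codes of the payload characters:
  'G' = 0x47 → acc = 0x47
  'P' = 0x50 → acc = 0x17
  'G' = 0x47 → acc = 0x50
  'L' = 0x4C → acc = 0x1C
  'L' = 0x4C → acc = 0x50
  ',' = 0x2C → acc = 0x7C
  '2' = 0x32 → acc = 0x4E
  '4' = 0x34 → acc = 0x7A
  ',' = 0x2C → acc = 0x56
  '2' = 0x32 → acc = 0x64
  '1' = 0x31 → acc = 0x55
  ',' = 0x2C → acc = 0x79
  '4' = 0x34 → acc = 0x4D
  '9' = 0x39 → acc = 0x74
  ',' = 0x2C → acc = 0x58
  '0' = 0x30 → acc = 0x68
  '3' = 0x33 → acc = 0x5B
  '5' = 0x35 → acc = 0x6E
  '.' = 0x2E → acc = 0x40
Checksum = 0x40.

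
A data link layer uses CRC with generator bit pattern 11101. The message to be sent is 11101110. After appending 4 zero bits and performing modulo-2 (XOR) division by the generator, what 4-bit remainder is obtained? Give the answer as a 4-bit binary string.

1001

Append 4 zeros: 111011100000. Divide by 11101 (XOR where the leading bit is 1):
  pos 0: 11101 XOR 11101 = 00000
  pos 5: 11000 XOR 11101 = 00101
  pos 7: 10100 XOR 11101 = 01001
Remainder (last 4 bits) = 1001. This is the CRC / FCS.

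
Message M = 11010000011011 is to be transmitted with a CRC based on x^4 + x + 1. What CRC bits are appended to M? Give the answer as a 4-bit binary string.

Append 4 zeros: 110100000110110000. Divide by 10011 (XOR where the leading bit is 1):
  pos 0: 11010 XOR 10011 = 01001
  pos 1: 10010 XOR 10011 = 00001
  pos 5: 10001 XOR 10011 = 00010
  pos 8: 10101 XOR 10011 = 00110
  pos 10: 11010 XOR 10011 = 01001
  pos 11: 10010 XOR 10011 = 00001
Remainder (last 4 bits) = 0100. This is the CRC / FCS.

0100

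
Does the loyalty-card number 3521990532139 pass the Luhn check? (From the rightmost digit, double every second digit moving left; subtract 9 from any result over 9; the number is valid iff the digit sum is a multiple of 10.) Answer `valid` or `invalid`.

valid

From the right, keep odd positions and double even positions (subtract 9 from any doubled value over 9):
  doubled (positions 2,4,...): 6 4 1 9 2 1 → sum 23
  kept (positions 1,3,...): 9 1 3 0 9 2 3 → sum 27
Total = 50.
50 mod 10 = 0, so the number is valid.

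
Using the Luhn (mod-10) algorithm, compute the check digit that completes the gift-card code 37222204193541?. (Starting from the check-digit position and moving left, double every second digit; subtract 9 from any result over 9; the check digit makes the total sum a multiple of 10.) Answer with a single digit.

2

Partial digits right→left: 1 4 5 3 9 1 4 0 2 2 2 2 7 3
Double every second digit counting from the check-digit position (so the 1st, 3rd, 5th, ... of the partial from the right).
  doubled (with −9 where >9): 2 1 9 8 4 4 5 → sum 33
  kept as-is: 4 3 1 0 2 2 3 → sum 15
Total = 33 + 15 = 48.
Check digit = (10 − (48 mod 10)) mod 10 = 2.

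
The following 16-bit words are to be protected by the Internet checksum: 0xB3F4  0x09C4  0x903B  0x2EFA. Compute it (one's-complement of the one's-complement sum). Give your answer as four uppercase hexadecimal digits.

One's-complement addition (fold any carry out of bit 15 back into bit 0):
  0xB3F4 + 0x09C4 = 0x0BDB8
  0xBDB8 + 0x903B = 0x14DF3 → wrap carry → 0x4DF4
  0x4DF4 + 0x2EFA = 0x07CEE
One's-complement sum = 0x7CEE.
Checksum = ~0x7CEE & 0xFFFF = 0x8311.

8311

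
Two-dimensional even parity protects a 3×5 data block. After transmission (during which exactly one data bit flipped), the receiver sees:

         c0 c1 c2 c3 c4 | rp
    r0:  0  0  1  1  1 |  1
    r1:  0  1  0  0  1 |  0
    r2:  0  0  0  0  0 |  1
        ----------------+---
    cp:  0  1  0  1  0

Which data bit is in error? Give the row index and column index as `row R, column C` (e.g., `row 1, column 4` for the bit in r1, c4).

Recompute each row's even parity and compare to rp:
  r0: data parity 1, sent rp 1 → ok
  r1: data parity 0, sent rp 0 → ok
  r2: data parity 0, sent rp 1 → mismatch
Recompute each column's even parity and compare to cp:
  c0: data parity 0, sent cp 0 → ok
  c1: data parity 1, sent cp 1 → ok
  c2: data parity 1, sent cp 0 → mismatch
  c3: data parity 1, sent cp 1 → ok
  c4: data parity 0, sent cp 0 → ok
Exactly one row (r2) and one column (c2) fail → the flipped bit is at their intersection.

row 2, column 2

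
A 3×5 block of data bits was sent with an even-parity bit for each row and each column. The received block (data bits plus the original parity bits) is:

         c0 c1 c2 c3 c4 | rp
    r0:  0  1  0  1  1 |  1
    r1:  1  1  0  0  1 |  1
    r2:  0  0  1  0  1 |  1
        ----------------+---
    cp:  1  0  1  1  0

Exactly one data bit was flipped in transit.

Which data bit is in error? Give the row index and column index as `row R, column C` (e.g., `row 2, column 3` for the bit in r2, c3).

row 2, column 4

Recompute each row's even parity and compare to rp:
  r0: data parity 1, sent rp 1 → ok
  r1: data parity 1, sent rp 1 → ok
  r2: data parity 0, sent rp 1 → mismatch
Recompute each column's even parity and compare to cp:
  c0: data parity 1, sent cp 1 → ok
  c1: data parity 0, sent cp 0 → ok
  c2: data parity 1, sent cp 1 → ok
  c3: data parity 1, sent cp 1 → ok
  c4: data parity 1, sent cp 0 → mismatch
Exactly one row (r2) and one column (c4) fail → the flipped bit is at their intersection.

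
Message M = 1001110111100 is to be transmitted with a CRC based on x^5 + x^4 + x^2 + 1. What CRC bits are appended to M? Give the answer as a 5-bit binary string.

01100

Append 5 zeros: 100111011110000000. Divide by 110101 (XOR where the leading bit is 1):
  pos 0: 100111 XOR 110101 = 010010
  pos 1: 100100 XOR 110101 = 010001
  pos 2: 100011 XOR 110101 = 010110
  pos 3: 101101 XOR 110101 = 011000
  pos 4: 110001 XOR 110101 = 000100
  pos 7: 100100 XOR 110101 = 010001
  pos 8: 100010 XOR 110101 = 010111
  pos 9: 101110 XOR 110101 = 011011
  pos 10: 110110 XOR 110101 = 000011
Remainder (last 5 bits) = 01100. This is the CRC / FCS.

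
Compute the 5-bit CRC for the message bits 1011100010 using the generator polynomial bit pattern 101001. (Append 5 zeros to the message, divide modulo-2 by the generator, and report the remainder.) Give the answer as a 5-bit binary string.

10011

Append 5 zeros: 101110001000000. Divide by 101001 (XOR where the leading bit is 1):
  pos 0: 101110 XOR 101001 = 000111
  pos 3: 111001 XOR 101001 = 010000
  pos 4: 100000 XOR 101001 = 001001
  pos 6: 100100 XOR 101001 = 001101
  pos 8: 110100 XOR 101001 = 011101
  pos 9: 111010 XOR 101001 = 010011
Remainder (last 5 bits) = 10011. This is the CRC / FCS.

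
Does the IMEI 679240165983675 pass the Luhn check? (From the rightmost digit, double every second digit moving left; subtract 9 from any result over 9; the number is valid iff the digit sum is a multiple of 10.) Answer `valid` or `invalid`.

invalid

From the right, keep odd positions and double even positions (subtract 9 from any doubled value over 9):
  doubled (positions 2,4,...): 5 6 9 3 0 4 5 → sum 32
  kept (positions 1,3,...): 5 6 8 5 1 4 9 6 → sum 44
Total = 76.
76 mod 10 = 6, so the number is invalid.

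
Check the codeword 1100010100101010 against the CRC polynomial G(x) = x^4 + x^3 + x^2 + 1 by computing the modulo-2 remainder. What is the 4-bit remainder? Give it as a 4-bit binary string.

0100

Modulo-2 division of 1100010100101010 by 11101:
  pos 0: 11000 XOR 11101 = 00101
  pos 2: 10110 XOR 11101 = 01011
  pos 3: 10111 XOR 11101 = 01010
  pos 4: 10100 XOR 11101 = 01001
  pos 5: 10010 XOR 11101 = 01111
  pos 6: 11111 XOR 11101 = 00010
  pos 9: 10010 XOR 11101 = 01111
  pos 10: 11111 XOR 11101 = 00010
Remainder = 0100 (nonzero — an error is detected).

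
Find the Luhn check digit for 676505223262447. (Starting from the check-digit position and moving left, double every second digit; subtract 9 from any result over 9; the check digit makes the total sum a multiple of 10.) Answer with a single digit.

1

Partial digits right→left: 7 4 4 2 6 2 3 2 2 5 0 5 6 7 6
Double every second digit counting from the check-digit position (so the 1st, 3rd, 5th, ... of the partial from the right).
  doubled (with −9 where >9): 5 8 3 6 4 0 3 3 → sum 32
  kept as-is: 4 2 2 2 5 5 7 → sum 27
Total = 32 + 27 = 59.
Check digit = (10 − (59 mod 10)) mod 10 = 1.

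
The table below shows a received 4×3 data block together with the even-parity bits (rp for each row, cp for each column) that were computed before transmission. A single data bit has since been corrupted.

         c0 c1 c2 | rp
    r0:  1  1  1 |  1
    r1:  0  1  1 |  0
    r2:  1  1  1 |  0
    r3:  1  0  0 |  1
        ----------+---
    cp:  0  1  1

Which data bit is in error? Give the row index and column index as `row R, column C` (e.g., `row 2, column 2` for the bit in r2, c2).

Recompute each row's even parity and compare to rp:
  r0: data parity 1, sent rp 1 → ok
  r1: data parity 0, sent rp 0 → ok
  r2: data parity 1, sent rp 0 → mismatch
  r3: data parity 1, sent rp 1 → ok
Recompute each column's even parity and compare to cp:
  c0: data parity 1, sent cp 0 → mismatch
  c1: data parity 1, sent cp 1 → ok
  c2: data parity 1, sent cp 1 → ok
Exactly one row (r2) and one column (c0) fail → the flipped bit is at their intersection.

row 2, column 0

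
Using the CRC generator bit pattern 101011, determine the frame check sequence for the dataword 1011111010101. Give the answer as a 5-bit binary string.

Append 5 zeros: 101111101010100000. Divide by 101011 (XOR where the leading bit is 1):
  pos 0: 101111 XOR 101011 = 000100
  pos 3: 100101 XOR 101011 = 001110
  pos 5: 111001 XOR 101011 = 010010
  pos 6: 100100 XOR 101011 = 001111
  pos 8: 111110 XOR 101011 = 010101
  pos 9: 101010 XOR 101011 = 000001
Remainder (last 5 bits) = 01000. This is the CRC / FCS.

01000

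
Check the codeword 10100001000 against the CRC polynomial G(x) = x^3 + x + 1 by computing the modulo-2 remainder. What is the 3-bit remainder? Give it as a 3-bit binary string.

010

Modulo-2 division of 10100001000 by 1011:
  pos 0: 1010 XOR 1011 = 0001
  pos 3: 1000 XOR 1011 = 0011
  pos 5: 1110 XOR 1011 = 0101
  pos 6: 1010 XOR 1011 = 0001
Remainder = 010 (nonzero — an error is detected).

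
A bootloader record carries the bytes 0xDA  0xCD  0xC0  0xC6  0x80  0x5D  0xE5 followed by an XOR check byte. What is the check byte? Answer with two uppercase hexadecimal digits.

29

XOR the bytes together:
  start with 0xDA
  0xDA ⊕ 0xCD = 0x17
  0x17 ⊕ 0xC0 = 0xD7
  0xD7 ⊕ 0xC6 = 0x11
  0x11 ⊕ 0x80 = 0x91
  0x91 ⊕ 0x5D = 0xCC
  0xCC ⊕ 0xE5 = 0x29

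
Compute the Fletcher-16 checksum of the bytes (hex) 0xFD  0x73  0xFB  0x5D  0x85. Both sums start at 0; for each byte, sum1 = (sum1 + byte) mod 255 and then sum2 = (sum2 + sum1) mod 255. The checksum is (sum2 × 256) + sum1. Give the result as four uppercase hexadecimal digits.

Running sums (mod 255):
  after byte 0 (0xFD): sum1=253, sum2=253
  after byte 1 (0x73): sum1=113, sum2=111
  after byte 2 (0xFB): sum1=109, sum2=220
  after byte 3 (0x5D): sum1=202, sum2=167
  after byte 4 (0x85): sum1=80, sum2=247
Checksum = sum2·256 + sum1 = 247·256 + 80 = 63312 = 0xF750.

F750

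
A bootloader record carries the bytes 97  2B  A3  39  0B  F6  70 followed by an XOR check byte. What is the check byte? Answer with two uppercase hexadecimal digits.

AB

XOR the bytes together:
  start with 0x97
  0x97 ⊕ 0x2B = 0xBC
  0xBC ⊕ 0xA3 = 0x1F
  0x1F ⊕ 0x39 = 0x26
  0x26 ⊕ 0x0B = 0x2D
  0x2D ⊕ 0xF6 = 0xDB
  0xDB ⊕ 0x70 = 0xAB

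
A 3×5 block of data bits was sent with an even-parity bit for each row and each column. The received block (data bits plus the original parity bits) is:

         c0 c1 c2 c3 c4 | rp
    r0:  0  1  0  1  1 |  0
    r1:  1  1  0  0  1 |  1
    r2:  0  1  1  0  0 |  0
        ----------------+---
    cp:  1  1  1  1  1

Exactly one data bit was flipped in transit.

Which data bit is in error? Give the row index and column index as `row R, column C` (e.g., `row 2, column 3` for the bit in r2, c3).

row 0, column 4

Recompute each row's even parity and compare to rp:
  r0: data parity 1, sent rp 0 → mismatch
  r1: data parity 1, sent rp 1 → ok
  r2: data parity 0, sent rp 0 → ok
Recompute each column's even parity and compare to cp:
  c0: data parity 1, sent cp 1 → ok
  c1: data parity 1, sent cp 1 → ok
  c2: data parity 1, sent cp 1 → ok
  c3: data parity 1, sent cp 1 → ok
  c4: data parity 0, sent cp 1 → mismatch
Exactly one row (r0) and one column (c4) fail → the flipped bit is at their intersection.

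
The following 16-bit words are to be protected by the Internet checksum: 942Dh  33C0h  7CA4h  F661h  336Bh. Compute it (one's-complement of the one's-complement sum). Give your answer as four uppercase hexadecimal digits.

One's-complement addition (fold any carry out of bit 15 back into bit 0):
  0x942D + 0x33C0 = 0x0C7ED
  0xC7ED + 0x7CA4 = 0x14491 → wrap carry → 0x4492
  0x4492 + 0xF661 = 0x13AF3 → wrap carry → 0x3AF4
  0x3AF4 + 0x336B = 0x06E5F
One's-complement sum = 0x6E5F.
Checksum = ~0x6E5F & 0xFFFF = 0x91A0.

91A0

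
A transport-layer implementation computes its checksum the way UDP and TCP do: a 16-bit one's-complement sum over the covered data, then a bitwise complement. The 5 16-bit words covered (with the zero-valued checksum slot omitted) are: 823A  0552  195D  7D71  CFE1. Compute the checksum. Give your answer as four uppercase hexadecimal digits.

One's-complement addition (fold any carry out of bit 15 back into bit 0):
  0x823A + 0x0552 = 0x0878C
  0x878C + 0x195D = 0x0A0E9
  0xA0E9 + 0x7D71 = 0x11E5A → wrap carry → 0x1E5B
  0x1E5B + 0xCFE1 = 0x0EE3C
One's-complement sum = 0xEE3C.
Checksum = ~0xEE3C & 0xFFFF = 0x11C3.

11C3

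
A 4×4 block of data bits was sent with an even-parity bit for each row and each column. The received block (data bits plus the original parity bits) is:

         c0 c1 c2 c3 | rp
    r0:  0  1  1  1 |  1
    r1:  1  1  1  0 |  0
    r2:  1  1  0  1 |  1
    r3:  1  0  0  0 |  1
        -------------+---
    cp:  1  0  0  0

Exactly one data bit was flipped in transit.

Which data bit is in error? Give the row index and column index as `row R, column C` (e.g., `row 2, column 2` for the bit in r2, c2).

row 1, column 1

Recompute each row's even parity and compare to rp:
  r0: data parity 1, sent rp 1 → ok
  r1: data parity 1, sent rp 0 → mismatch
  r2: data parity 1, sent rp 1 → ok
  r3: data parity 1, sent rp 1 → ok
Recompute each column's even parity and compare to cp:
  c0: data parity 1, sent cp 1 → ok
  c1: data parity 1, sent cp 0 → mismatch
  c2: data parity 0, sent cp 0 → ok
  c3: data parity 0, sent cp 0 → ok
Exactly one row (r1) and one column (c1) fail → the flipped bit is at their intersection.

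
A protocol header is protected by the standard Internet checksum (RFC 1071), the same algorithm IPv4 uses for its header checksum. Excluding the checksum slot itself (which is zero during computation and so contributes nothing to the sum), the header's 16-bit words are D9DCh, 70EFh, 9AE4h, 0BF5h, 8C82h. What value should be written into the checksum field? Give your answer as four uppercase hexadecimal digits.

One's-complement addition (fold any carry out of bit 15 back into bit 0):
  0xD9DC + 0x70EF = 0x14ACB → wrap carry → 0x4ACC
  0x4ACC + 0x9AE4 = 0x0E5B0
  0xE5B0 + 0x0BF5 = 0x0F1A5
  0xF1A5 + 0x8C82 = 0x17E27 → wrap carry → 0x7E28
One's-complement sum = 0x7E28.
Checksum = ~0x7E28 & 0xFFFF = 0x81D7.

81D7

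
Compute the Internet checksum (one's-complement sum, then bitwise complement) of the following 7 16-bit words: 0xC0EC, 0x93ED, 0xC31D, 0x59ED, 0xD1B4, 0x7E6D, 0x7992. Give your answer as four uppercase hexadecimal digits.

C465

One's-complement addition (fold any carry out of bit 15 back into bit 0):
  0xC0EC + 0x93ED = 0x154D9 → wrap carry → 0x54DA
  0x54DA + 0xC31D = 0x117F7 → wrap carry → 0x17F8
  0x17F8 + 0x59ED = 0x071E5
  0x71E5 + 0xD1B4 = 0x14399 → wrap carry → 0x439A
  0x439A + 0x7E6D = 0x0C207
  0xC207 + 0x7992 = 0x13B99 → wrap carry → 0x3B9A
One's-complement sum = 0x3B9A.
Checksum = ~0x3B9A & 0xFFFF = 0xC465.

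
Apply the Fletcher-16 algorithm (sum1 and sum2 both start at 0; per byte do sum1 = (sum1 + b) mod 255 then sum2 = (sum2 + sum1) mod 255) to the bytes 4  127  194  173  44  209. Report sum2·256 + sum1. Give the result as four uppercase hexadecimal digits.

Running sums (mod 255):
  after byte 0 (4): sum1=4, sum2=4
  after byte 1 (127): sum1=131, sum2=135
  after byte 2 (194): sum1=70, sum2=205
  after byte 3 (173): sum1=243, sum2=193
  after byte 4 (44): sum1=32, sum2=225
  after byte 5 (209): sum1=241, sum2=211
Checksum = sum2·256 + sum1 = 211·256 + 241 = 54257 = 0xD3F1.

D3F1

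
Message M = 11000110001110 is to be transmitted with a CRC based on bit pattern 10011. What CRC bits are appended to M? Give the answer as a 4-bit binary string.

Append 4 zeros: 110001100011100000. Divide by 10011 (XOR where the leading bit is 1):
  pos 0: 11000 XOR 10011 = 01011
  pos 1: 10111 XOR 10011 = 00100
  pos 3: 10010 XOR 10011 = 00001
  pos 7: 10011 XOR 10011 = 00000
  pos 12: 10000 XOR 10011 = 00011
Remainder (last 4 bits) = 0110. This is the CRC / FCS.

0110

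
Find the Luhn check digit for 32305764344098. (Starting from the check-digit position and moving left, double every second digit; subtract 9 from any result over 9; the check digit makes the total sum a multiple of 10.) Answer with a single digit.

5

Partial digits right→left: 8 9 0 4 4 3 4 6 7 5 0 3 2 3
Double every second digit counting from the check-digit position (so the 1st, 3rd, 5th, ... of the partial from the right).
  doubled (with −9 where >9): 7 0 8 8 5 0 4 → sum 32
  kept as-is: 9 4 3 6 5 3 3 → sum 33
Total = 32 + 33 = 65.
Check digit = (10 − (65 mod 10)) mod 10 = 5.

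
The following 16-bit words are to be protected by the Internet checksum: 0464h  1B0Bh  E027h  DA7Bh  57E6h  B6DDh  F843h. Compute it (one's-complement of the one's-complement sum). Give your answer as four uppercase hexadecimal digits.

1EE5

One's-complement addition (fold any carry out of bit 15 back into bit 0):
  0x0464 + 0x1B0B = 0x01F6F
  0x1F6F + 0xE027 = 0x0FF96
  0xFF96 + 0xDA7B = 0x1DA11 → wrap carry → 0xDA12
  0xDA12 + 0x57E6 = 0x131F8 → wrap carry → 0x31F9
  0x31F9 + 0xB6DD = 0x0E8D6
  0xE8D6 + 0xF843 = 0x1E119 → wrap carry → 0xE11A
One's-complement sum = 0xE11A.
Checksum = ~0xE11A & 0xFFFF = 0x1EE5.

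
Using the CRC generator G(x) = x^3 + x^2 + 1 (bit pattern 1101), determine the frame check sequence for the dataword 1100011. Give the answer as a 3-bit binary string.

Append 3 zeros: 1100011000. Divide by 1101 (XOR where the leading bit is 1):
  pos 0: 1100 XOR 1101 = 0001
  pos 3: 1011 XOR 1101 = 0110
  pos 4: 1100 XOR 1101 = 0001
Remainder (last 3 bits) = 100. This is the CRC / FCS.

100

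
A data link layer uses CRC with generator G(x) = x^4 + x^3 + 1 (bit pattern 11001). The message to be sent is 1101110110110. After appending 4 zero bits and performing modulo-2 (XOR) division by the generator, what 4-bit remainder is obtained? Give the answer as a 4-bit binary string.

0100

Append 4 zeros: 11011101101100000. Divide by 11001 (XOR where the leading bit is 1):
  pos 0: 11011 XOR 11001 = 00010
  pos 3: 10101 XOR 11001 = 01100
  pos 4: 11001 XOR 11001 = 00000
  pos 10: 11000 XOR 11001 = 00001
Remainder (last 4 bits) = 0100. This is the CRC / FCS.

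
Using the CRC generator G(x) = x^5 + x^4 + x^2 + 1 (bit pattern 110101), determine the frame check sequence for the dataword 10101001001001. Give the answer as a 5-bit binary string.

Append 5 zeros: 1010100100100100000. Divide by 110101 (XOR where the leading bit is 1):
  pos 0: 101010 XOR 110101 = 011111
  pos 1: 111110 XOR 110101 = 001011
  pos 3: 101110 XOR 110101 = 011011
  pos 4: 110110 XOR 110101 = 000011
  pos 8: 111001 XOR 110101 = 001100
  pos 10: 110000 XOR 110101 = 000101
  pos 13: 101000 XOR 110101 = 011101
Remainder (last 5 bits) = 11101. This is the CRC / FCS.

11101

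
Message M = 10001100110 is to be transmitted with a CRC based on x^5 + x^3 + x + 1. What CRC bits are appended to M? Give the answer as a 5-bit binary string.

01110

Append 5 zeros: 1000110011000000. Divide by 101011 (XOR where the leading bit is 1):
  pos 0: 100011 XOR 101011 = 001000
  pos 2: 100000 XOR 101011 = 001011
  pos 4: 101111 XOR 101011 = 000100
  pos 7: 100000 XOR 101011 = 001011
  pos 9: 101100 XOR 101011 = 000111
Remainder (last 5 bits) = 01110. This is the CRC / FCS.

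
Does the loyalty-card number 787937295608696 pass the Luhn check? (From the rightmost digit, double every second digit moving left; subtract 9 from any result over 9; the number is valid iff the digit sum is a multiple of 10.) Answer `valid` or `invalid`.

invalid

From the right, keep odd positions and double even positions (subtract 9 from any doubled value over 9):
  doubled (positions 2,4,...): 9 7 3 9 5 9 7 → sum 49
  kept (positions 1,3,...): 6 6 0 5 2 3 7 7 → sum 36
Total = 85.
85 mod 10 = 5, so the number is invalid.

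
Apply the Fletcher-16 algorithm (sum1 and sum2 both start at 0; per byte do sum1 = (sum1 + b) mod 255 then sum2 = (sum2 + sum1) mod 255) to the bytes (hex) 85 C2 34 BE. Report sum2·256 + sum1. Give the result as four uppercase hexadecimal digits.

Running sums (mod 255):
  after byte 0 (85): sum1=133, sum2=133
  after byte 1 (C2): sum1=72, sum2=205
  after byte 2 (34): sum1=124, sum2=74
  after byte 3 (BE): sum1=59, sum2=133
Checksum = sum2·256 + sum1 = 133·256 + 59 = 34107 = 0x853B.

853B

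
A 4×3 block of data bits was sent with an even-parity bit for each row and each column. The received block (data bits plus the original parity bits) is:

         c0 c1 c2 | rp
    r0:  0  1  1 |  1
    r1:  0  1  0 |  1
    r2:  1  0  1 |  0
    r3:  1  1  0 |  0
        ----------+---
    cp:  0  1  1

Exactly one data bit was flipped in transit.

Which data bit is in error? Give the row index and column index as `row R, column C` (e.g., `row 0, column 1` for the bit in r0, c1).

Recompute each row's even parity and compare to rp:
  r0: data parity 0, sent rp 1 → mismatch
  r1: data parity 1, sent rp 1 → ok
  r2: data parity 0, sent rp 0 → ok
  r3: data parity 0, sent rp 0 → ok
Recompute each column's even parity and compare to cp:
  c0: data parity 0, sent cp 0 → ok
  c1: data parity 1, sent cp 1 → ok
  c2: data parity 0, sent cp 1 → mismatch
Exactly one row (r0) and one column (c2) fail → the flipped bit is at their intersection.

row 0, column 2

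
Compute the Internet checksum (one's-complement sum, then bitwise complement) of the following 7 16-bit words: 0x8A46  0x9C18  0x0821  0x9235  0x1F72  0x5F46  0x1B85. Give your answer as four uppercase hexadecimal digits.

A50C

One's-complement addition (fold any carry out of bit 15 back into bit 0):
  0x8A46 + 0x9C18 = 0x1265E → wrap carry → 0x265F
  0x265F + 0x0821 = 0x02E80
  0x2E80 + 0x9235 = 0x0C0B5
  0xC0B5 + 0x1F72 = 0x0E027
  0xE027 + 0x5F46 = 0x13F6D → wrap carry → 0x3F6E
  0x3F6E + 0x1B85 = 0x05AF3
One's-complement sum = 0x5AF3.
Checksum = ~0x5AF3 & 0xFFFF = 0xA50C.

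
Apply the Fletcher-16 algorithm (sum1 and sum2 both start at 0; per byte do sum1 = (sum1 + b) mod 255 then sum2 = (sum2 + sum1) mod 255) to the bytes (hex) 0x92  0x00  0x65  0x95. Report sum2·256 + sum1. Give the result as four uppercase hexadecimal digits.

AA8D

Running sums (mod 255):
  after byte 0 (0x92): sum1=146, sum2=146
  after byte 1 (0x00): sum1=146, sum2=37
  after byte 2 (0x65): sum1=247, sum2=29
  after byte 3 (0x95): sum1=141, sum2=170
Checksum = sum2·256 + sum1 = 170·256 + 141 = 43661 = 0xAA8D.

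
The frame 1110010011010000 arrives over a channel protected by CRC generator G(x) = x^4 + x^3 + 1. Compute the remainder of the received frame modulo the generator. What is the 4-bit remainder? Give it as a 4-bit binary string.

Modulo-2 division of 1110010011010000 by 11001:
  pos 0: 11100 XOR 11001 = 00101
  pos 2: 10110 XOR 11001 = 01111
  pos 3: 11110 XOR 11001 = 00111
  pos 5: 11111 XOR 11001 = 00110
  pos 7: 11001 XOR 11001 = 00000
Remainder = 0000 (zero — the frame passes the CRC check).

0000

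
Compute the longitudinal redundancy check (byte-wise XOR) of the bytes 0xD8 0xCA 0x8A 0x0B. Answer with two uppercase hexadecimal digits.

93

XOR the bytes together:
  start with 0xD8
  0xD8 ⊕ 0xCA = 0x12
  0x12 ⊕ 0x8A = 0x98
  0x98 ⊕ 0x0B = 0x93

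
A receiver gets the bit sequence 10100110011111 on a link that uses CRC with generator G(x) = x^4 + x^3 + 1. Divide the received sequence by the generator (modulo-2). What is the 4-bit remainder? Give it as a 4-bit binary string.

0100

Modulo-2 division of 10100110011111 by 11001:
  pos 0: 10100 XOR 11001 = 01101
  pos 1: 11011 XOR 11001 = 00010
  pos 4: 10100 XOR 11001 = 01101
  pos 5: 11011 XOR 11001 = 00010
  pos 8: 10111 XOR 11001 = 01110
  pos 9: 11101 XOR 11001 = 00100
Remainder = 0100 (nonzero — an error is detected).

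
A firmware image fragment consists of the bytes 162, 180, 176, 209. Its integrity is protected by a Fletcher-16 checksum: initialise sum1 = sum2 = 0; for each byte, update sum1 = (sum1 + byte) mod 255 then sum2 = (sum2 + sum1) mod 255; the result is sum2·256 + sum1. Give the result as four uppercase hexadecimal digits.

Running sums (mod 255):
  after byte 0 (162): sum1=162, sum2=162
  after byte 1 (180): sum1=87, sum2=249
  after byte 2 (176): sum1=8, sum2=2
  after byte 3 (209): sum1=217, sum2=219
Checksum = sum2·256 + sum1 = 219·256 + 217 = 56281 = 0xDBD9.

DBD9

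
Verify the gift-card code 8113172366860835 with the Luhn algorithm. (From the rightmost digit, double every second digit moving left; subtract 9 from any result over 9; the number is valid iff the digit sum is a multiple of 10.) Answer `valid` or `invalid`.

valid

From the right, keep odd positions and double even positions (subtract 9 from any doubled value over 9):
  doubled (positions 2,4,...): 6 0 7 3 4 2 2 7 → sum 31
  kept (positions 1,3,...): 5 8 6 6 3 7 3 1 → sum 39
Total = 70.
70 mod 10 = 0, so the number is valid.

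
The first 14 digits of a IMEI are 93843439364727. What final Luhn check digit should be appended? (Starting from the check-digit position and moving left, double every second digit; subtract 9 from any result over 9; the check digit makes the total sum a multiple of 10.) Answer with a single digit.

4

Partial digits right→left: 7 2 7 4 6 3 9 3 4 3 4 8 3 9
Double every second digit counting from the check-digit position (so the 1st, 3rd, 5th, ... of the partial from the right).
  doubled (with −9 where >9): 5 5 3 9 8 8 6 → sum 44
  kept as-is: 2 4 3 3 3 8 9 → sum 32
Total = 44 + 32 = 76.
Check digit = (10 − (76 mod 10)) mod 10 = 4.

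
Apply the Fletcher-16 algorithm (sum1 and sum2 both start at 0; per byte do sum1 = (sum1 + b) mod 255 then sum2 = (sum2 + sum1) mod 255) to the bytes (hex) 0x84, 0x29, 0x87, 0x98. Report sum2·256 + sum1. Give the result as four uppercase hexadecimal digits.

Running sums (mod 255):
  after byte 0 (0x84): sum1=132, sum2=132
  after byte 1 (0x29): sum1=173, sum2=50
  after byte 2 (0x87): sum1=53, sum2=103
  after byte 3 (0x98): sum1=205, sum2=53
Checksum = sum2·256 + sum1 = 53·256 + 205 = 13773 = 0x35CD.

35CD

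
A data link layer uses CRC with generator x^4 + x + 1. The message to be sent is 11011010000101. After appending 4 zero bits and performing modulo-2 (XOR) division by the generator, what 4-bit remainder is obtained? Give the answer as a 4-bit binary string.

Append 4 zeros: 110110100001010000. Divide by 10011 (XOR where the leading bit is 1):
  pos 0: 11011 XOR 10011 = 01000
  pos 1: 10000 XOR 10011 = 00011
  pos 4: 11100 XOR 10011 = 01111
  pos 5: 11110 XOR 10011 = 01101
  pos 6: 11010 XOR 10011 = 01001
  pos 7: 10011 XOR 10011 = 00000
  pos 13: 10000 XOR 10011 = 00011
Remainder (last 4 bits) = 0011. This is the CRC / FCS.

0011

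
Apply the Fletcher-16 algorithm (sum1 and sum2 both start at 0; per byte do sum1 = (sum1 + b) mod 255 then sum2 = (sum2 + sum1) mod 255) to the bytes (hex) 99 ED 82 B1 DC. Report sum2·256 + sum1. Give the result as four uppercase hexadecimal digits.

Running sums (mod 255):
  after byte 0 (99): sum1=153, sum2=153
  after byte 1 (ED): sum1=135, sum2=33
  after byte 2 (82): sum1=10, sum2=43
  after byte 3 (B1): sum1=187, sum2=230
  after byte 4 (DC): sum1=152, sum2=127
Checksum = sum2·256 + sum1 = 127·256 + 152 = 32664 = 0x7F98.

7F98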